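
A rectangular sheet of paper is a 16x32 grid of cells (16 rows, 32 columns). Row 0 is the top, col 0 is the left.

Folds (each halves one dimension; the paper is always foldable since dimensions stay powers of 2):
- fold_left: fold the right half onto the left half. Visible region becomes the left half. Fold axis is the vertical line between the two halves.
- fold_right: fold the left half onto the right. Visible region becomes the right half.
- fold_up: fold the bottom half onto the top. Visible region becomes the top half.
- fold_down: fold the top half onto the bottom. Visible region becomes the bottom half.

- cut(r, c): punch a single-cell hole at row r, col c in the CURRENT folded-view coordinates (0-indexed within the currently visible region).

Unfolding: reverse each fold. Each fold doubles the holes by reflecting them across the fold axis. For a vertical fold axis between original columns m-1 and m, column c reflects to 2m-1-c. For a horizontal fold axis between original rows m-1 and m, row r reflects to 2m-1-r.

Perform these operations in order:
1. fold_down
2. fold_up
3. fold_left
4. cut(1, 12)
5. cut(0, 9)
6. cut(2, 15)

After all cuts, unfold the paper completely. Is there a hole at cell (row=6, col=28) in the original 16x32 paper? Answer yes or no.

Op 1 fold_down: fold axis h@8; visible region now rows[8,16) x cols[0,32) = 8x32
Op 2 fold_up: fold axis h@12; visible region now rows[8,12) x cols[0,32) = 4x32
Op 3 fold_left: fold axis v@16; visible region now rows[8,12) x cols[0,16) = 4x16
Op 4 cut(1, 12): punch at orig (9,12); cuts so far [(9, 12)]; region rows[8,12) x cols[0,16) = 4x16
Op 5 cut(0, 9): punch at orig (8,9); cuts so far [(8, 9), (9, 12)]; region rows[8,12) x cols[0,16) = 4x16
Op 6 cut(2, 15): punch at orig (10,15); cuts so far [(8, 9), (9, 12), (10, 15)]; region rows[8,12) x cols[0,16) = 4x16
Unfold 1 (reflect across v@16): 6 holes -> [(8, 9), (8, 22), (9, 12), (9, 19), (10, 15), (10, 16)]
Unfold 2 (reflect across h@12): 12 holes -> [(8, 9), (8, 22), (9, 12), (9, 19), (10, 15), (10, 16), (13, 15), (13, 16), (14, 12), (14, 19), (15, 9), (15, 22)]
Unfold 3 (reflect across h@8): 24 holes -> [(0, 9), (0, 22), (1, 12), (1, 19), (2, 15), (2, 16), (5, 15), (5, 16), (6, 12), (6, 19), (7, 9), (7, 22), (8, 9), (8, 22), (9, 12), (9, 19), (10, 15), (10, 16), (13, 15), (13, 16), (14, 12), (14, 19), (15, 9), (15, 22)]
Holes: [(0, 9), (0, 22), (1, 12), (1, 19), (2, 15), (2, 16), (5, 15), (5, 16), (6, 12), (6, 19), (7, 9), (7, 22), (8, 9), (8, 22), (9, 12), (9, 19), (10, 15), (10, 16), (13, 15), (13, 16), (14, 12), (14, 19), (15, 9), (15, 22)]

Answer: no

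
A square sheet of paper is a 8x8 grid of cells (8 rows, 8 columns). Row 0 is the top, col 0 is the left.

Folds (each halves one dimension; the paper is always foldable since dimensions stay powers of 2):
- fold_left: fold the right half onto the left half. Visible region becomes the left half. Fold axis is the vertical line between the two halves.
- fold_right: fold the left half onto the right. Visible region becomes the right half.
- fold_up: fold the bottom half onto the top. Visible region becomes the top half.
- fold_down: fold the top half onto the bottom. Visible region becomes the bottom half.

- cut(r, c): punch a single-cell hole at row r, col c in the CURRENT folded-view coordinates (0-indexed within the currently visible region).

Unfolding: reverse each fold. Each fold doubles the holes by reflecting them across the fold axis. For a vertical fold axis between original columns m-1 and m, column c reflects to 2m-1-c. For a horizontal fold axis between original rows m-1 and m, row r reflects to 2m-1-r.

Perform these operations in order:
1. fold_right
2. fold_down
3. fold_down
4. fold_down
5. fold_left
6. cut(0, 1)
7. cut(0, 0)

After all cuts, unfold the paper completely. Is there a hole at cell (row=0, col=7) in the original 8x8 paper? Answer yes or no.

Answer: yes

Derivation:
Op 1 fold_right: fold axis v@4; visible region now rows[0,8) x cols[4,8) = 8x4
Op 2 fold_down: fold axis h@4; visible region now rows[4,8) x cols[4,8) = 4x4
Op 3 fold_down: fold axis h@6; visible region now rows[6,8) x cols[4,8) = 2x4
Op 4 fold_down: fold axis h@7; visible region now rows[7,8) x cols[4,8) = 1x4
Op 5 fold_left: fold axis v@6; visible region now rows[7,8) x cols[4,6) = 1x2
Op 6 cut(0, 1): punch at orig (7,5); cuts so far [(7, 5)]; region rows[7,8) x cols[4,6) = 1x2
Op 7 cut(0, 0): punch at orig (7,4); cuts so far [(7, 4), (7, 5)]; region rows[7,8) x cols[4,6) = 1x2
Unfold 1 (reflect across v@6): 4 holes -> [(7, 4), (7, 5), (7, 6), (7, 7)]
Unfold 2 (reflect across h@7): 8 holes -> [(6, 4), (6, 5), (6, 6), (6, 7), (7, 4), (7, 5), (7, 6), (7, 7)]
Unfold 3 (reflect across h@6): 16 holes -> [(4, 4), (4, 5), (4, 6), (4, 7), (5, 4), (5, 5), (5, 6), (5, 7), (6, 4), (6, 5), (6, 6), (6, 7), (7, 4), (7, 5), (7, 6), (7, 7)]
Unfold 4 (reflect across h@4): 32 holes -> [(0, 4), (0, 5), (0, 6), (0, 7), (1, 4), (1, 5), (1, 6), (1, 7), (2, 4), (2, 5), (2, 6), (2, 7), (3, 4), (3, 5), (3, 6), (3, 7), (4, 4), (4, 5), (4, 6), (4, 7), (5, 4), (5, 5), (5, 6), (5, 7), (6, 4), (6, 5), (6, 6), (6, 7), (7, 4), (7, 5), (7, 6), (7, 7)]
Unfold 5 (reflect across v@4): 64 holes -> [(0, 0), (0, 1), (0, 2), (0, 3), (0, 4), (0, 5), (0, 6), (0, 7), (1, 0), (1, 1), (1, 2), (1, 3), (1, 4), (1, 5), (1, 6), (1, 7), (2, 0), (2, 1), (2, 2), (2, 3), (2, 4), (2, 5), (2, 6), (2, 7), (3, 0), (3, 1), (3, 2), (3, 3), (3, 4), (3, 5), (3, 6), (3, 7), (4, 0), (4, 1), (4, 2), (4, 3), (4, 4), (4, 5), (4, 6), (4, 7), (5, 0), (5, 1), (5, 2), (5, 3), (5, 4), (5, 5), (5, 6), (5, 7), (6, 0), (6, 1), (6, 2), (6, 3), (6, 4), (6, 5), (6, 6), (6, 7), (7, 0), (7, 1), (7, 2), (7, 3), (7, 4), (7, 5), (7, 6), (7, 7)]
Holes: [(0, 0), (0, 1), (0, 2), (0, 3), (0, 4), (0, 5), (0, 6), (0, 7), (1, 0), (1, 1), (1, 2), (1, 3), (1, 4), (1, 5), (1, 6), (1, 7), (2, 0), (2, 1), (2, 2), (2, 3), (2, 4), (2, 5), (2, 6), (2, 7), (3, 0), (3, 1), (3, 2), (3, 3), (3, 4), (3, 5), (3, 6), (3, 7), (4, 0), (4, 1), (4, 2), (4, 3), (4, 4), (4, 5), (4, 6), (4, 7), (5, 0), (5, 1), (5, 2), (5, 3), (5, 4), (5, 5), (5, 6), (5, 7), (6, 0), (6, 1), (6, 2), (6, 3), (6, 4), (6, 5), (6, 6), (6, 7), (7, 0), (7, 1), (7, 2), (7, 3), (7, 4), (7, 5), (7, 6), (7, 7)]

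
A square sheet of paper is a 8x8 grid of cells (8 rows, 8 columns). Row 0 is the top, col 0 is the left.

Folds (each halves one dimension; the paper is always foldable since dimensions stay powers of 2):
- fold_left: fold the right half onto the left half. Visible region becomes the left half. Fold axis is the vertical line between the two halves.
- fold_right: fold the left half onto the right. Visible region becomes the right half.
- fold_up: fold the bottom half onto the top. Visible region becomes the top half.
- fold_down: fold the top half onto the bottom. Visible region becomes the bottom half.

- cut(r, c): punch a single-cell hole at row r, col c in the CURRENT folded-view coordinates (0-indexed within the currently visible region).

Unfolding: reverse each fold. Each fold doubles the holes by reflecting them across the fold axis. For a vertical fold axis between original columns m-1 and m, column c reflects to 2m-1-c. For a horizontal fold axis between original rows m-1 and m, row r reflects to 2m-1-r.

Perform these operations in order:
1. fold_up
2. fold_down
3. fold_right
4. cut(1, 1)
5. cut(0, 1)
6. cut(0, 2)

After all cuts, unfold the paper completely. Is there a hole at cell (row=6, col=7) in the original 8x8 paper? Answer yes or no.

Op 1 fold_up: fold axis h@4; visible region now rows[0,4) x cols[0,8) = 4x8
Op 2 fold_down: fold axis h@2; visible region now rows[2,4) x cols[0,8) = 2x8
Op 3 fold_right: fold axis v@4; visible region now rows[2,4) x cols[4,8) = 2x4
Op 4 cut(1, 1): punch at orig (3,5); cuts so far [(3, 5)]; region rows[2,4) x cols[4,8) = 2x4
Op 5 cut(0, 1): punch at orig (2,5); cuts so far [(2, 5), (3, 5)]; region rows[2,4) x cols[4,8) = 2x4
Op 6 cut(0, 2): punch at orig (2,6); cuts so far [(2, 5), (2, 6), (3, 5)]; region rows[2,4) x cols[4,8) = 2x4
Unfold 1 (reflect across v@4): 6 holes -> [(2, 1), (2, 2), (2, 5), (2, 6), (3, 2), (3, 5)]
Unfold 2 (reflect across h@2): 12 holes -> [(0, 2), (0, 5), (1, 1), (1, 2), (1, 5), (1, 6), (2, 1), (2, 2), (2, 5), (2, 6), (3, 2), (3, 5)]
Unfold 3 (reflect across h@4): 24 holes -> [(0, 2), (0, 5), (1, 1), (1, 2), (1, 5), (1, 6), (2, 1), (2, 2), (2, 5), (2, 6), (3, 2), (3, 5), (4, 2), (4, 5), (5, 1), (5, 2), (5, 5), (5, 6), (6, 1), (6, 2), (6, 5), (6, 6), (7, 2), (7, 5)]
Holes: [(0, 2), (0, 5), (1, 1), (1, 2), (1, 5), (1, 6), (2, 1), (2, 2), (2, 5), (2, 6), (3, 2), (3, 5), (4, 2), (4, 5), (5, 1), (5, 2), (5, 5), (5, 6), (6, 1), (6, 2), (6, 5), (6, 6), (7, 2), (7, 5)]

Answer: no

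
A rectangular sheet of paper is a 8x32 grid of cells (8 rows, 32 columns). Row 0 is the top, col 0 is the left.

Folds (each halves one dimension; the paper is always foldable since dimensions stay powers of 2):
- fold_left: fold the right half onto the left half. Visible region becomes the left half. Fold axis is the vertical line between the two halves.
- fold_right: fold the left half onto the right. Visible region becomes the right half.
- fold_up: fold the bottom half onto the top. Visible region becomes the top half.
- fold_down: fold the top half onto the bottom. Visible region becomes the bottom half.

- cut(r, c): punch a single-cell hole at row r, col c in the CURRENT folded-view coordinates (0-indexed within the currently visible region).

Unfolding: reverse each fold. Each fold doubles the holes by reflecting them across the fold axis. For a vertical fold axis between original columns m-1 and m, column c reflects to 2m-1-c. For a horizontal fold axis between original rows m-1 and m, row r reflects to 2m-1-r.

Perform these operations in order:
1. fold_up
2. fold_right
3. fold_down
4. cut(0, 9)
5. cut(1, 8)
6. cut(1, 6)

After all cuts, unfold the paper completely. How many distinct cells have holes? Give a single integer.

Op 1 fold_up: fold axis h@4; visible region now rows[0,4) x cols[0,32) = 4x32
Op 2 fold_right: fold axis v@16; visible region now rows[0,4) x cols[16,32) = 4x16
Op 3 fold_down: fold axis h@2; visible region now rows[2,4) x cols[16,32) = 2x16
Op 4 cut(0, 9): punch at orig (2,25); cuts so far [(2, 25)]; region rows[2,4) x cols[16,32) = 2x16
Op 5 cut(1, 8): punch at orig (3,24); cuts so far [(2, 25), (3, 24)]; region rows[2,4) x cols[16,32) = 2x16
Op 6 cut(1, 6): punch at orig (3,22); cuts so far [(2, 25), (3, 22), (3, 24)]; region rows[2,4) x cols[16,32) = 2x16
Unfold 1 (reflect across h@2): 6 holes -> [(0, 22), (0, 24), (1, 25), (2, 25), (3, 22), (3, 24)]
Unfold 2 (reflect across v@16): 12 holes -> [(0, 7), (0, 9), (0, 22), (0, 24), (1, 6), (1, 25), (2, 6), (2, 25), (3, 7), (3, 9), (3, 22), (3, 24)]
Unfold 3 (reflect across h@4): 24 holes -> [(0, 7), (0, 9), (0, 22), (0, 24), (1, 6), (1, 25), (2, 6), (2, 25), (3, 7), (3, 9), (3, 22), (3, 24), (4, 7), (4, 9), (4, 22), (4, 24), (5, 6), (5, 25), (6, 6), (6, 25), (7, 7), (7, 9), (7, 22), (7, 24)]

Answer: 24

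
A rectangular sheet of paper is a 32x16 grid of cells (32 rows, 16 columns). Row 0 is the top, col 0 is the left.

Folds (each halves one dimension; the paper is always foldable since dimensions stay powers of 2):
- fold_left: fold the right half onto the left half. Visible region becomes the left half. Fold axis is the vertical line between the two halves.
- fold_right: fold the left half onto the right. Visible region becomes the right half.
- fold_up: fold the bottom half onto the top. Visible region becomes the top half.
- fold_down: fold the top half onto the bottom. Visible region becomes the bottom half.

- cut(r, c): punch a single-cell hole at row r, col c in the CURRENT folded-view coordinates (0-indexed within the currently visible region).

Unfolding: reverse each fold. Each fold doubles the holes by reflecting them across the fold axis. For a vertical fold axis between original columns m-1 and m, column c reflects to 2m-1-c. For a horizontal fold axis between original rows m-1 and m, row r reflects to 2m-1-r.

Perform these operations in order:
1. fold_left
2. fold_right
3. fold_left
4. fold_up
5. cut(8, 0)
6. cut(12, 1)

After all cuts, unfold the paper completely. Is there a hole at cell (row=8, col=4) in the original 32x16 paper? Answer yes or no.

Op 1 fold_left: fold axis v@8; visible region now rows[0,32) x cols[0,8) = 32x8
Op 2 fold_right: fold axis v@4; visible region now rows[0,32) x cols[4,8) = 32x4
Op 3 fold_left: fold axis v@6; visible region now rows[0,32) x cols[4,6) = 32x2
Op 4 fold_up: fold axis h@16; visible region now rows[0,16) x cols[4,6) = 16x2
Op 5 cut(8, 0): punch at orig (8,4); cuts so far [(8, 4)]; region rows[0,16) x cols[4,6) = 16x2
Op 6 cut(12, 1): punch at orig (12,5); cuts so far [(8, 4), (12, 5)]; region rows[0,16) x cols[4,6) = 16x2
Unfold 1 (reflect across h@16): 4 holes -> [(8, 4), (12, 5), (19, 5), (23, 4)]
Unfold 2 (reflect across v@6): 8 holes -> [(8, 4), (8, 7), (12, 5), (12, 6), (19, 5), (19, 6), (23, 4), (23, 7)]
Unfold 3 (reflect across v@4): 16 holes -> [(8, 0), (8, 3), (8, 4), (8, 7), (12, 1), (12, 2), (12, 5), (12, 6), (19, 1), (19, 2), (19, 5), (19, 6), (23, 0), (23, 3), (23, 4), (23, 7)]
Unfold 4 (reflect across v@8): 32 holes -> [(8, 0), (8, 3), (8, 4), (8, 7), (8, 8), (8, 11), (8, 12), (8, 15), (12, 1), (12, 2), (12, 5), (12, 6), (12, 9), (12, 10), (12, 13), (12, 14), (19, 1), (19, 2), (19, 5), (19, 6), (19, 9), (19, 10), (19, 13), (19, 14), (23, 0), (23, 3), (23, 4), (23, 7), (23, 8), (23, 11), (23, 12), (23, 15)]
Holes: [(8, 0), (8, 3), (8, 4), (8, 7), (8, 8), (8, 11), (8, 12), (8, 15), (12, 1), (12, 2), (12, 5), (12, 6), (12, 9), (12, 10), (12, 13), (12, 14), (19, 1), (19, 2), (19, 5), (19, 6), (19, 9), (19, 10), (19, 13), (19, 14), (23, 0), (23, 3), (23, 4), (23, 7), (23, 8), (23, 11), (23, 12), (23, 15)]

Answer: yes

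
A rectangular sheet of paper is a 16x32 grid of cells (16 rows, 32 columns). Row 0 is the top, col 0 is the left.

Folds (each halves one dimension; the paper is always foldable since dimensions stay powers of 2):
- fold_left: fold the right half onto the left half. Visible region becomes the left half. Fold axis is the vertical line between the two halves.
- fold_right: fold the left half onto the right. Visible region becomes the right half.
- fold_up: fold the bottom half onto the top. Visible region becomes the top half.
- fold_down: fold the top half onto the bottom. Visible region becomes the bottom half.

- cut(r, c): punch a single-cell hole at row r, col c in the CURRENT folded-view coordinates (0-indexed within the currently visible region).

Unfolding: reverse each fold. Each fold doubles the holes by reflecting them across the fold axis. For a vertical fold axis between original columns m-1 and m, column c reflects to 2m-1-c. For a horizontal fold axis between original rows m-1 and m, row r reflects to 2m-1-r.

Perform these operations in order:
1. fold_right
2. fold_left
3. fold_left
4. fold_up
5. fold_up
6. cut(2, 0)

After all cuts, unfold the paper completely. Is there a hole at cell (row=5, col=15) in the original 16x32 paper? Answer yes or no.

Op 1 fold_right: fold axis v@16; visible region now rows[0,16) x cols[16,32) = 16x16
Op 2 fold_left: fold axis v@24; visible region now rows[0,16) x cols[16,24) = 16x8
Op 3 fold_left: fold axis v@20; visible region now rows[0,16) x cols[16,20) = 16x4
Op 4 fold_up: fold axis h@8; visible region now rows[0,8) x cols[16,20) = 8x4
Op 5 fold_up: fold axis h@4; visible region now rows[0,4) x cols[16,20) = 4x4
Op 6 cut(2, 0): punch at orig (2,16); cuts so far [(2, 16)]; region rows[0,4) x cols[16,20) = 4x4
Unfold 1 (reflect across h@4): 2 holes -> [(2, 16), (5, 16)]
Unfold 2 (reflect across h@8): 4 holes -> [(2, 16), (5, 16), (10, 16), (13, 16)]
Unfold 3 (reflect across v@20): 8 holes -> [(2, 16), (2, 23), (5, 16), (5, 23), (10, 16), (10, 23), (13, 16), (13, 23)]
Unfold 4 (reflect across v@24): 16 holes -> [(2, 16), (2, 23), (2, 24), (2, 31), (5, 16), (5, 23), (5, 24), (5, 31), (10, 16), (10, 23), (10, 24), (10, 31), (13, 16), (13, 23), (13, 24), (13, 31)]
Unfold 5 (reflect across v@16): 32 holes -> [(2, 0), (2, 7), (2, 8), (2, 15), (2, 16), (2, 23), (2, 24), (2, 31), (5, 0), (5, 7), (5, 8), (5, 15), (5, 16), (5, 23), (5, 24), (5, 31), (10, 0), (10, 7), (10, 8), (10, 15), (10, 16), (10, 23), (10, 24), (10, 31), (13, 0), (13, 7), (13, 8), (13, 15), (13, 16), (13, 23), (13, 24), (13, 31)]
Holes: [(2, 0), (2, 7), (2, 8), (2, 15), (2, 16), (2, 23), (2, 24), (2, 31), (5, 0), (5, 7), (5, 8), (5, 15), (5, 16), (5, 23), (5, 24), (5, 31), (10, 0), (10, 7), (10, 8), (10, 15), (10, 16), (10, 23), (10, 24), (10, 31), (13, 0), (13, 7), (13, 8), (13, 15), (13, 16), (13, 23), (13, 24), (13, 31)]

Answer: yes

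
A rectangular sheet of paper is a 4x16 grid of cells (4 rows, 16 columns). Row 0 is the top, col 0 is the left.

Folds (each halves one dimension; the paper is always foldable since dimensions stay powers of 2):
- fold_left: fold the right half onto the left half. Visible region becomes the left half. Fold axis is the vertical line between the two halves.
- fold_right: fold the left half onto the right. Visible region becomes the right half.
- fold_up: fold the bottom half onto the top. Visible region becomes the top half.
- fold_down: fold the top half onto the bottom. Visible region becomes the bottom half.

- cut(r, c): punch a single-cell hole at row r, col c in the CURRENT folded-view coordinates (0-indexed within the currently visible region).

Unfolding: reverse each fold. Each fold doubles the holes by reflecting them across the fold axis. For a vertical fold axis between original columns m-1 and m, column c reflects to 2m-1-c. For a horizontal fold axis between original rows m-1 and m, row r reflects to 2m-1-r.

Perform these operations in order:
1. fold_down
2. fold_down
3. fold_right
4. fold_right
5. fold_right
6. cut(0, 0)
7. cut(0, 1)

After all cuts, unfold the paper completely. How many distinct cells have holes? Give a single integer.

Op 1 fold_down: fold axis h@2; visible region now rows[2,4) x cols[0,16) = 2x16
Op 2 fold_down: fold axis h@3; visible region now rows[3,4) x cols[0,16) = 1x16
Op 3 fold_right: fold axis v@8; visible region now rows[3,4) x cols[8,16) = 1x8
Op 4 fold_right: fold axis v@12; visible region now rows[3,4) x cols[12,16) = 1x4
Op 5 fold_right: fold axis v@14; visible region now rows[3,4) x cols[14,16) = 1x2
Op 6 cut(0, 0): punch at orig (3,14); cuts so far [(3, 14)]; region rows[3,4) x cols[14,16) = 1x2
Op 7 cut(0, 1): punch at orig (3,15); cuts so far [(3, 14), (3, 15)]; region rows[3,4) x cols[14,16) = 1x2
Unfold 1 (reflect across v@14): 4 holes -> [(3, 12), (3, 13), (3, 14), (3, 15)]
Unfold 2 (reflect across v@12): 8 holes -> [(3, 8), (3, 9), (3, 10), (3, 11), (3, 12), (3, 13), (3, 14), (3, 15)]
Unfold 3 (reflect across v@8): 16 holes -> [(3, 0), (3, 1), (3, 2), (3, 3), (3, 4), (3, 5), (3, 6), (3, 7), (3, 8), (3, 9), (3, 10), (3, 11), (3, 12), (3, 13), (3, 14), (3, 15)]
Unfold 4 (reflect across h@3): 32 holes -> [(2, 0), (2, 1), (2, 2), (2, 3), (2, 4), (2, 5), (2, 6), (2, 7), (2, 8), (2, 9), (2, 10), (2, 11), (2, 12), (2, 13), (2, 14), (2, 15), (3, 0), (3, 1), (3, 2), (3, 3), (3, 4), (3, 5), (3, 6), (3, 7), (3, 8), (3, 9), (3, 10), (3, 11), (3, 12), (3, 13), (3, 14), (3, 15)]
Unfold 5 (reflect across h@2): 64 holes -> [(0, 0), (0, 1), (0, 2), (0, 3), (0, 4), (0, 5), (0, 6), (0, 7), (0, 8), (0, 9), (0, 10), (0, 11), (0, 12), (0, 13), (0, 14), (0, 15), (1, 0), (1, 1), (1, 2), (1, 3), (1, 4), (1, 5), (1, 6), (1, 7), (1, 8), (1, 9), (1, 10), (1, 11), (1, 12), (1, 13), (1, 14), (1, 15), (2, 0), (2, 1), (2, 2), (2, 3), (2, 4), (2, 5), (2, 6), (2, 7), (2, 8), (2, 9), (2, 10), (2, 11), (2, 12), (2, 13), (2, 14), (2, 15), (3, 0), (3, 1), (3, 2), (3, 3), (3, 4), (3, 5), (3, 6), (3, 7), (3, 8), (3, 9), (3, 10), (3, 11), (3, 12), (3, 13), (3, 14), (3, 15)]

Answer: 64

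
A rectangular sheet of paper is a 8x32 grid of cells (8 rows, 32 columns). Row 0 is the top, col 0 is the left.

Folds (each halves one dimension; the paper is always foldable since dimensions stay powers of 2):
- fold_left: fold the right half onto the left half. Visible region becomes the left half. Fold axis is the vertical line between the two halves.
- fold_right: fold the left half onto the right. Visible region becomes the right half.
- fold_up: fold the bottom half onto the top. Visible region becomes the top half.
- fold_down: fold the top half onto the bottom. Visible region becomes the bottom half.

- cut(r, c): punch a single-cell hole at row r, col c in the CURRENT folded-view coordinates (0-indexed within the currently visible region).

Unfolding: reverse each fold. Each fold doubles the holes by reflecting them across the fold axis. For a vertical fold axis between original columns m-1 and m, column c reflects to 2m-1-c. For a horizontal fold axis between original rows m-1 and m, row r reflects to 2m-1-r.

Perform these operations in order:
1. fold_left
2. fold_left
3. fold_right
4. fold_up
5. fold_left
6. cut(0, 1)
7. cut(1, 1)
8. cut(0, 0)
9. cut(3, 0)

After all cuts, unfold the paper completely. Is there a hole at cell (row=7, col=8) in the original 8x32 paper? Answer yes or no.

Answer: yes

Derivation:
Op 1 fold_left: fold axis v@16; visible region now rows[0,8) x cols[0,16) = 8x16
Op 2 fold_left: fold axis v@8; visible region now rows[0,8) x cols[0,8) = 8x8
Op 3 fold_right: fold axis v@4; visible region now rows[0,8) x cols[4,8) = 8x4
Op 4 fold_up: fold axis h@4; visible region now rows[0,4) x cols[4,8) = 4x4
Op 5 fold_left: fold axis v@6; visible region now rows[0,4) x cols[4,6) = 4x2
Op 6 cut(0, 1): punch at orig (0,5); cuts so far [(0, 5)]; region rows[0,4) x cols[4,6) = 4x2
Op 7 cut(1, 1): punch at orig (1,5); cuts so far [(0, 5), (1, 5)]; region rows[0,4) x cols[4,6) = 4x2
Op 8 cut(0, 0): punch at orig (0,4); cuts so far [(0, 4), (0, 5), (1, 5)]; region rows[0,4) x cols[4,6) = 4x2
Op 9 cut(3, 0): punch at orig (3,4); cuts so far [(0, 4), (0, 5), (1, 5), (3, 4)]; region rows[0,4) x cols[4,6) = 4x2
Unfold 1 (reflect across v@6): 8 holes -> [(0, 4), (0, 5), (0, 6), (0, 7), (1, 5), (1, 6), (3, 4), (3, 7)]
Unfold 2 (reflect across h@4): 16 holes -> [(0, 4), (0, 5), (0, 6), (0, 7), (1, 5), (1, 6), (3, 4), (3, 7), (4, 4), (4, 7), (6, 5), (6, 6), (7, 4), (7, 5), (7, 6), (7, 7)]
Unfold 3 (reflect across v@4): 32 holes -> [(0, 0), (0, 1), (0, 2), (0, 3), (0, 4), (0, 5), (0, 6), (0, 7), (1, 1), (1, 2), (1, 5), (1, 6), (3, 0), (3, 3), (3, 4), (3, 7), (4, 0), (4, 3), (4, 4), (4, 7), (6, 1), (6, 2), (6, 5), (6, 6), (7, 0), (7, 1), (7, 2), (7, 3), (7, 4), (7, 5), (7, 6), (7, 7)]
Unfold 4 (reflect across v@8): 64 holes -> [(0, 0), (0, 1), (0, 2), (0, 3), (0, 4), (0, 5), (0, 6), (0, 7), (0, 8), (0, 9), (0, 10), (0, 11), (0, 12), (0, 13), (0, 14), (0, 15), (1, 1), (1, 2), (1, 5), (1, 6), (1, 9), (1, 10), (1, 13), (1, 14), (3, 0), (3, 3), (3, 4), (3, 7), (3, 8), (3, 11), (3, 12), (3, 15), (4, 0), (4, 3), (4, 4), (4, 7), (4, 8), (4, 11), (4, 12), (4, 15), (6, 1), (6, 2), (6, 5), (6, 6), (6, 9), (6, 10), (6, 13), (6, 14), (7, 0), (7, 1), (7, 2), (7, 3), (7, 4), (7, 5), (7, 6), (7, 7), (7, 8), (7, 9), (7, 10), (7, 11), (7, 12), (7, 13), (7, 14), (7, 15)]
Unfold 5 (reflect across v@16): 128 holes -> [(0, 0), (0, 1), (0, 2), (0, 3), (0, 4), (0, 5), (0, 6), (0, 7), (0, 8), (0, 9), (0, 10), (0, 11), (0, 12), (0, 13), (0, 14), (0, 15), (0, 16), (0, 17), (0, 18), (0, 19), (0, 20), (0, 21), (0, 22), (0, 23), (0, 24), (0, 25), (0, 26), (0, 27), (0, 28), (0, 29), (0, 30), (0, 31), (1, 1), (1, 2), (1, 5), (1, 6), (1, 9), (1, 10), (1, 13), (1, 14), (1, 17), (1, 18), (1, 21), (1, 22), (1, 25), (1, 26), (1, 29), (1, 30), (3, 0), (3, 3), (3, 4), (3, 7), (3, 8), (3, 11), (3, 12), (3, 15), (3, 16), (3, 19), (3, 20), (3, 23), (3, 24), (3, 27), (3, 28), (3, 31), (4, 0), (4, 3), (4, 4), (4, 7), (4, 8), (4, 11), (4, 12), (4, 15), (4, 16), (4, 19), (4, 20), (4, 23), (4, 24), (4, 27), (4, 28), (4, 31), (6, 1), (6, 2), (6, 5), (6, 6), (6, 9), (6, 10), (6, 13), (6, 14), (6, 17), (6, 18), (6, 21), (6, 22), (6, 25), (6, 26), (6, 29), (6, 30), (7, 0), (7, 1), (7, 2), (7, 3), (7, 4), (7, 5), (7, 6), (7, 7), (7, 8), (7, 9), (7, 10), (7, 11), (7, 12), (7, 13), (7, 14), (7, 15), (7, 16), (7, 17), (7, 18), (7, 19), (7, 20), (7, 21), (7, 22), (7, 23), (7, 24), (7, 25), (7, 26), (7, 27), (7, 28), (7, 29), (7, 30), (7, 31)]
Holes: [(0, 0), (0, 1), (0, 2), (0, 3), (0, 4), (0, 5), (0, 6), (0, 7), (0, 8), (0, 9), (0, 10), (0, 11), (0, 12), (0, 13), (0, 14), (0, 15), (0, 16), (0, 17), (0, 18), (0, 19), (0, 20), (0, 21), (0, 22), (0, 23), (0, 24), (0, 25), (0, 26), (0, 27), (0, 28), (0, 29), (0, 30), (0, 31), (1, 1), (1, 2), (1, 5), (1, 6), (1, 9), (1, 10), (1, 13), (1, 14), (1, 17), (1, 18), (1, 21), (1, 22), (1, 25), (1, 26), (1, 29), (1, 30), (3, 0), (3, 3), (3, 4), (3, 7), (3, 8), (3, 11), (3, 12), (3, 15), (3, 16), (3, 19), (3, 20), (3, 23), (3, 24), (3, 27), (3, 28), (3, 31), (4, 0), (4, 3), (4, 4), (4, 7), (4, 8), (4, 11), (4, 12), (4, 15), (4, 16), (4, 19), (4, 20), (4, 23), (4, 24), (4, 27), (4, 28), (4, 31), (6, 1), (6, 2), (6, 5), (6, 6), (6, 9), (6, 10), (6, 13), (6, 14), (6, 17), (6, 18), (6, 21), (6, 22), (6, 25), (6, 26), (6, 29), (6, 30), (7, 0), (7, 1), (7, 2), (7, 3), (7, 4), (7, 5), (7, 6), (7, 7), (7, 8), (7, 9), (7, 10), (7, 11), (7, 12), (7, 13), (7, 14), (7, 15), (7, 16), (7, 17), (7, 18), (7, 19), (7, 20), (7, 21), (7, 22), (7, 23), (7, 24), (7, 25), (7, 26), (7, 27), (7, 28), (7, 29), (7, 30), (7, 31)]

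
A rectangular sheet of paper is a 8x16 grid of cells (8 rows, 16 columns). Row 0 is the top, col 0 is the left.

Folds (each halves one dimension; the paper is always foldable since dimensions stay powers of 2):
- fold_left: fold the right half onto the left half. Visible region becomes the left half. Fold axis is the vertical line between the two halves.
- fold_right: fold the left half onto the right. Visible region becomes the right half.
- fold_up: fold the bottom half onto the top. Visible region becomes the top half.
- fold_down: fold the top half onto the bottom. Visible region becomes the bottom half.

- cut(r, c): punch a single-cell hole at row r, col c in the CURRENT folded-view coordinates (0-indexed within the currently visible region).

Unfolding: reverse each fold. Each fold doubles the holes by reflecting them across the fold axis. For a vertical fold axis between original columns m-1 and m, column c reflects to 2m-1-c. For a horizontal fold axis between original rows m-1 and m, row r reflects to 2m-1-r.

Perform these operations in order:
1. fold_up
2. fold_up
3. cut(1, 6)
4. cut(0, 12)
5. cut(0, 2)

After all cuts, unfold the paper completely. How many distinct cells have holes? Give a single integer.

Op 1 fold_up: fold axis h@4; visible region now rows[0,4) x cols[0,16) = 4x16
Op 2 fold_up: fold axis h@2; visible region now rows[0,2) x cols[0,16) = 2x16
Op 3 cut(1, 6): punch at orig (1,6); cuts so far [(1, 6)]; region rows[0,2) x cols[0,16) = 2x16
Op 4 cut(0, 12): punch at orig (0,12); cuts so far [(0, 12), (1, 6)]; region rows[0,2) x cols[0,16) = 2x16
Op 5 cut(0, 2): punch at orig (0,2); cuts so far [(0, 2), (0, 12), (1, 6)]; region rows[0,2) x cols[0,16) = 2x16
Unfold 1 (reflect across h@2): 6 holes -> [(0, 2), (0, 12), (1, 6), (2, 6), (3, 2), (3, 12)]
Unfold 2 (reflect across h@4): 12 holes -> [(0, 2), (0, 12), (1, 6), (2, 6), (3, 2), (3, 12), (4, 2), (4, 12), (5, 6), (6, 6), (7, 2), (7, 12)]

Answer: 12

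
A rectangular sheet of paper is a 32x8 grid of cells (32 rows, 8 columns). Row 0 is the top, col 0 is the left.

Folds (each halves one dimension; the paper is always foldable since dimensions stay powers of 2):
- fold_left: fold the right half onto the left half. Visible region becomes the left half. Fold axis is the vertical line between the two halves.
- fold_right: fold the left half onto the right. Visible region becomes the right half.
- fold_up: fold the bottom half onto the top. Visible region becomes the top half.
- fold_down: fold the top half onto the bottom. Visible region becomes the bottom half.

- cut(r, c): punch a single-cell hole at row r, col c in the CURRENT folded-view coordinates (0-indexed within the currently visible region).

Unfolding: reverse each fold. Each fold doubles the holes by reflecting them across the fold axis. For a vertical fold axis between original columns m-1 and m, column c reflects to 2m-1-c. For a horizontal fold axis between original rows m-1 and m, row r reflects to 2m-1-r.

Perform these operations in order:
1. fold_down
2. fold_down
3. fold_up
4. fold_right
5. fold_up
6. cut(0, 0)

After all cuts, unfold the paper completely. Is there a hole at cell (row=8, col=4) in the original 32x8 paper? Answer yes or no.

Answer: yes

Derivation:
Op 1 fold_down: fold axis h@16; visible region now rows[16,32) x cols[0,8) = 16x8
Op 2 fold_down: fold axis h@24; visible region now rows[24,32) x cols[0,8) = 8x8
Op 3 fold_up: fold axis h@28; visible region now rows[24,28) x cols[0,8) = 4x8
Op 4 fold_right: fold axis v@4; visible region now rows[24,28) x cols[4,8) = 4x4
Op 5 fold_up: fold axis h@26; visible region now rows[24,26) x cols[4,8) = 2x4
Op 6 cut(0, 0): punch at orig (24,4); cuts so far [(24, 4)]; region rows[24,26) x cols[4,8) = 2x4
Unfold 1 (reflect across h@26): 2 holes -> [(24, 4), (27, 4)]
Unfold 2 (reflect across v@4): 4 holes -> [(24, 3), (24, 4), (27, 3), (27, 4)]
Unfold 3 (reflect across h@28): 8 holes -> [(24, 3), (24, 4), (27, 3), (27, 4), (28, 3), (28, 4), (31, 3), (31, 4)]
Unfold 4 (reflect across h@24): 16 holes -> [(16, 3), (16, 4), (19, 3), (19, 4), (20, 3), (20, 4), (23, 3), (23, 4), (24, 3), (24, 4), (27, 3), (27, 4), (28, 3), (28, 4), (31, 3), (31, 4)]
Unfold 5 (reflect across h@16): 32 holes -> [(0, 3), (0, 4), (3, 3), (3, 4), (4, 3), (4, 4), (7, 3), (7, 4), (8, 3), (8, 4), (11, 3), (11, 4), (12, 3), (12, 4), (15, 3), (15, 4), (16, 3), (16, 4), (19, 3), (19, 4), (20, 3), (20, 4), (23, 3), (23, 4), (24, 3), (24, 4), (27, 3), (27, 4), (28, 3), (28, 4), (31, 3), (31, 4)]
Holes: [(0, 3), (0, 4), (3, 3), (3, 4), (4, 3), (4, 4), (7, 3), (7, 4), (8, 3), (8, 4), (11, 3), (11, 4), (12, 3), (12, 4), (15, 3), (15, 4), (16, 3), (16, 4), (19, 3), (19, 4), (20, 3), (20, 4), (23, 3), (23, 4), (24, 3), (24, 4), (27, 3), (27, 4), (28, 3), (28, 4), (31, 3), (31, 4)]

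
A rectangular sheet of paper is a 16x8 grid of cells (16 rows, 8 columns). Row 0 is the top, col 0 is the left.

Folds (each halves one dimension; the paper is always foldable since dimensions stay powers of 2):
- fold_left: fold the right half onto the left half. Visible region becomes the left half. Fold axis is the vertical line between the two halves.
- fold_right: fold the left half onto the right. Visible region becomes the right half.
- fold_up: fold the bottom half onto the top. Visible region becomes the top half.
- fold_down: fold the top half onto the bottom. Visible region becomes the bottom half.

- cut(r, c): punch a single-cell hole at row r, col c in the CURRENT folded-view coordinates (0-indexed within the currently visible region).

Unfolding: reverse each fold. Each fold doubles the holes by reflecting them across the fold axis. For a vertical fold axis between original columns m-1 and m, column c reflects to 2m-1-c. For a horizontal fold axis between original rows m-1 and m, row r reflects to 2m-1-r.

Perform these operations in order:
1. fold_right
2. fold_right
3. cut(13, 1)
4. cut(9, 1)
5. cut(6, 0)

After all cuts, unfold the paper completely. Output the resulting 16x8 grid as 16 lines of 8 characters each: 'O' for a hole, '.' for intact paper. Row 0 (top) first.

Answer: ........
........
........
........
........
........
.OO..OO.
........
........
O..OO..O
........
........
........
O..OO..O
........
........

Derivation:
Op 1 fold_right: fold axis v@4; visible region now rows[0,16) x cols[4,8) = 16x4
Op 2 fold_right: fold axis v@6; visible region now rows[0,16) x cols[6,8) = 16x2
Op 3 cut(13, 1): punch at orig (13,7); cuts so far [(13, 7)]; region rows[0,16) x cols[6,8) = 16x2
Op 4 cut(9, 1): punch at orig (9,7); cuts so far [(9, 7), (13, 7)]; region rows[0,16) x cols[6,8) = 16x2
Op 5 cut(6, 0): punch at orig (6,6); cuts so far [(6, 6), (9, 7), (13, 7)]; region rows[0,16) x cols[6,8) = 16x2
Unfold 1 (reflect across v@6): 6 holes -> [(6, 5), (6, 6), (9, 4), (9, 7), (13, 4), (13, 7)]
Unfold 2 (reflect across v@4): 12 holes -> [(6, 1), (6, 2), (6, 5), (6, 6), (9, 0), (9, 3), (9, 4), (9, 7), (13, 0), (13, 3), (13, 4), (13, 7)]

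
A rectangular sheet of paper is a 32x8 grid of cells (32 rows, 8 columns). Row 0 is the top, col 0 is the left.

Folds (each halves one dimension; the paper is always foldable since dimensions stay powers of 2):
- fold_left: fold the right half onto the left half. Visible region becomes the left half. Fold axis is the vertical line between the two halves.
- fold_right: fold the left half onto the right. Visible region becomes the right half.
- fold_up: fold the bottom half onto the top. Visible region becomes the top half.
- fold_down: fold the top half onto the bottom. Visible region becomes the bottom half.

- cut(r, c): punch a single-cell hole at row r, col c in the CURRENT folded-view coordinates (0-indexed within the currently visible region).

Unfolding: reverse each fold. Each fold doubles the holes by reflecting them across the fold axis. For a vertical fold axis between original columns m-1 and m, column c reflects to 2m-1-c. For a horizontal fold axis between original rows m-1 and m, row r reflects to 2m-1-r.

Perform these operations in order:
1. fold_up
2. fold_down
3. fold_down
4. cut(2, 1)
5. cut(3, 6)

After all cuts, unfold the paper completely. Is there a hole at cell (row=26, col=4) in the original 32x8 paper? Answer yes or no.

Answer: no

Derivation:
Op 1 fold_up: fold axis h@16; visible region now rows[0,16) x cols[0,8) = 16x8
Op 2 fold_down: fold axis h@8; visible region now rows[8,16) x cols[0,8) = 8x8
Op 3 fold_down: fold axis h@12; visible region now rows[12,16) x cols[0,8) = 4x8
Op 4 cut(2, 1): punch at orig (14,1); cuts so far [(14, 1)]; region rows[12,16) x cols[0,8) = 4x8
Op 5 cut(3, 6): punch at orig (15,6); cuts so far [(14, 1), (15, 6)]; region rows[12,16) x cols[0,8) = 4x8
Unfold 1 (reflect across h@12): 4 holes -> [(8, 6), (9, 1), (14, 1), (15, 6)]
Unfold 2 (reflect across h@8): 8 holes -> [(0, 6), (1, 1), (6, 1), (7, 6), (8, 6), (9, 1), (14, 1), (15, 6)]
Unfold 3 (reflect across h@16): 16 holes -> [(0, 6), (1, 1), (6, 1), (7, 6), (8, 6), (9, 1), (14, 1), (15, 6), (16, 6), (17, 1), (22, 1), (23, 6), (24, 6), (25, 1), (30, 1), (31, 6)]
Holes: [(0, 6), (1, 1), (6, 1), (7, 6), (8, 6), (9, 1), (14, 1), (15, 6), (16, 6), (17, 1), (22, 1), (23, 6), (24, 6), (25, 1), (30, 1), (31, 6)]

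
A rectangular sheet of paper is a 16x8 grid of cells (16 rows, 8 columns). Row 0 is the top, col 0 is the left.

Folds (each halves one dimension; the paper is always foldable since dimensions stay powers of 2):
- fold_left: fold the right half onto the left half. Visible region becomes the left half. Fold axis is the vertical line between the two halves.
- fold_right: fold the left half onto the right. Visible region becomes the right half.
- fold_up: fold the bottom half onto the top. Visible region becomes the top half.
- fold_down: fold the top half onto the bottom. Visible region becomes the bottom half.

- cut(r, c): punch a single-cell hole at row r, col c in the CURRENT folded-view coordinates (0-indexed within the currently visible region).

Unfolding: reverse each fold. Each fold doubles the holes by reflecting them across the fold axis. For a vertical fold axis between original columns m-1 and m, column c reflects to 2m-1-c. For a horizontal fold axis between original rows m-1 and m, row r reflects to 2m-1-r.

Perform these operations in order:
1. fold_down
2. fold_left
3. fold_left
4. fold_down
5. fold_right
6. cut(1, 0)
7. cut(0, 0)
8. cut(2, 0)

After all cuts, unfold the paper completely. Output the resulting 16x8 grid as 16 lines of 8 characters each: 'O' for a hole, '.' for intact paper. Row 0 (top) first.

Answer: ........
OOOOOOOO
OOOOOOOO
OOOOOOOO
OOOOOOOO
OOOOOOOO
OOOOOOOO
........
........
OOOOOOOO
OOOOOOOO
OOOOOOOO
OOOOOOOO
OOOOOOOO
OOOOOOOO
........

Derivation:
Op 1 fold_down: fold axis h@8; visible region now rows[8,16) x cols[0,8) = 8x8
Op 2 fold_left: fold axis v@4; visible region now rows[8,16) x cols[0,4) = 8x4
Op 3 fold_left: fold axis v@2; visible region now rows[8,16) x cols[0,2) = 8x2
Op 4 fold_down: fold axis h@12; visible region now rows[12,16) x cols[0,2) = 4x2
Op 5 fold_right: fold axis v@1; visible region now rows[12,16) x cols[1,2) = 4x1
Op 6 cut(1, 0): punch at orig (13,1); cuts so far [(13, 1)]; region rows[12,16) x cols[1,2) = 4x1
Op 7 cut(0, 0): punch at orig (12,1); cuts so far [(12, 1), (13, 1)]; region rows[12,16) x cols[1,2) = 4x1
Op 8 cut(2, 0): punch at orig (14,1); cuts so far [(12, 1), (13, 1), (14, 1)]; region rows[12,16) x cols[1,2) = 4x1
Unfold 1 (reflect across v@1): 6 holes -> [(12, 0), (12, 1), (13, 0), (13, 1), (14, 0), (14, 1)]
Unfold 2 (reflect across h@12): 12 holes -> [(9, 0), (9, 1), (10, 0), (10, 1), (11, 0), (11, 1), (12, 0), (12, 1), (13, 0), (13, 1), (14, 0), (14, 1)]
Unfold 3 (reflect across v@2): 24 holes -> [(9, 0), (9, 1), (9, 2), (9, 3), (10, 0), (10, 1), (10, 2), (10, 3), (11, 0), (11, 1), (11, 2), (11, 3), (12, 0), (12, 1), (12, 2), (12, 3), (13, 0), (13, 1), (13, 2), (13, 3), (14, 0), (14, 1), (14, 2), (14, 3)]
Unfold 4 (reflect across v@4): 48 holes -> [(9, 0), (9, 1), (9, 2), (9, 3), (9, 4), (9, 5), (9, 6), (9, 7), (10, 0), (10, 1), (10, 2), (10, 3), (10, 4), (10, 5), (10, 6), (10, 7), (11, 0), (11, 1), (11, 2), (11, 3), (11, 4), (11, 5), (11, 6), (11, 7), (12, 0), (12, 1), (12, 2), (12, 3), (12, 4), (12, 5), (12, 6), (12, 7), (13, 0), (13, 1), (13, 2), (13, 3), (13, 4), (13, 5), (13, 6), (13, 7), (14, 0), (14, 1), (14, 2), (14, 3), (14, 4), (14, 5), (14, 6), (14, 7)]
Unfold 5 (reflect across h@8): 96 holes -> [(1, 0), (1, 1), (1, 2), (1, 3), (1, 4), (1, 5), (1, 6), (1, 7), (2, 0), (2, 1), (2, 2), (2, 3), (2, 4), (2, 5), (2, 6), (2, 7), (3, 0), (3, 1), (3, 2), (3, 3), (3, 4), (3, 5), (3, 6), (3, 7), (4, 0), (4, 1), (4, 2), (4, 3), (4, 4), (4, 5), (4, 6), (4, 7), (5, 0), (5, 1), (5, 2), (5, 3), (5, 4), (5, 5), (5, 6), (5, 7), (6, 0), (6, 1), (6, 2), (6, 3), (6, 4), (6, 5), (6, 6), (6, 7), (9, 0), (9, 1), (9, 2), (9, 3), (9, 4), (9, 5), (9, 6), (9, 7), (10, 0), (10, 1), (10, 2), (10, 3), (10, 4), (10, 5), (10, 6), (10, 7), (11, 0), (11, 1), (11, 2), (11, 3), (11, 4), (11, 5), (11, 6), (11, 7), (12, 0), (12, 1), (12, 2), (12, 3), (12, 4), (12, 5), (12, 6), (12, 7), (13, 0), (13, 1), (13, 2), (13, 3), (13, 4), (13, 5), (13, 6), (13, 7), (14, 0), (14, 1), (14, 2), (14, 3), (14, 4), (14, 5), (14, 6), (14, 7)]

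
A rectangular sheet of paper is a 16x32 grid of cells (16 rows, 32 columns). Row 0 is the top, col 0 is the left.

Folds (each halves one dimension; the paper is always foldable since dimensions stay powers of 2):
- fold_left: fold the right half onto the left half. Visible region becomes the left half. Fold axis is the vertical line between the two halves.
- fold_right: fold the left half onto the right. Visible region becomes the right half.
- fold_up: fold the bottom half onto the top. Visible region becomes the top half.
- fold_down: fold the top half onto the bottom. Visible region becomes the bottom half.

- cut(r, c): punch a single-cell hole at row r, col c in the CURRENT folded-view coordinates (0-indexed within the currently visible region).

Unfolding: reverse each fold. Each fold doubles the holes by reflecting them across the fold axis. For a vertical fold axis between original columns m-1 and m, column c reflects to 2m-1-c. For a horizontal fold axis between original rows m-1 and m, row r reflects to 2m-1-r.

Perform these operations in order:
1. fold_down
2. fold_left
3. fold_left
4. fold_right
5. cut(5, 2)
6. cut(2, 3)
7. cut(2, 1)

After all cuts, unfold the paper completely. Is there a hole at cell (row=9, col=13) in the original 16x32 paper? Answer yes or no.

Answer: no

Derivation:
Op 1 fold_down: fold axis h@8; visible region now rows[8,16) x cols[0,32) = 8x32
Op 2 fold_left: fold axis v@16; visible region now rows[8,16) x cols[0,16) = 8x16
Op 3 fold_left: fold axis v@8; visible region now rows[8,16) x cols[0,8) = 8x8
Op 4 fold_right: fold axis v@4; visible region now rows[8,16) x cols[4,8) = 8x4
Op 5 cut(5, 2): punch at orig (13,6); cuts so far [(13, 6)]; region rows[8,16) x cols[4,8) = 8x4
Op 6 cut(2, 3): punch at orig (10,7); cuts so far [(10, 7), (13, 6)]; region rows[8,16) x cols[4,8) = 8x4
Op 7 cut(2, 1): punch at orig (10,5); cuts so far [(10, 5), (10, 7), (13, 6)]; region rows[8,16) x cols[4,8) = 8x4
Unfold 1 (reflect across v@4): 6 holes -> [(10, 0), (10, 2), (10, 5), (10, 7), (13, 1), (13, 6)]
Unfold 2 (reflect across v@8): 12 holes -> [(10, 0), (10, 2), (10, 5), (10, 7), (10, 8), (10, 10), (10, 13), (10, 15), (13, 1), (13, 6), (13, 9), (13, 14)]
Unfold 3 (reflect across v@16): 24 holes -> [(10, 0), (10, 2), (10, 5), (10, 7), (10, 8), (10, 10), (10, 13), (10, 15), (10, 16), (10, 18), (10, 21), (10, 23), (10, 24), (10, 26), (10, 29), (10, 31), (13, 1), (13, 6), (13, 9), (13, 14), (13, 17), (13, 22), (13, 25), (13, 30)]
Unfold 4 (reflect across h@8): 48 holes -> [(2, 1), (2, 6), (2, 9), (2, 14), (2, 17), (2, 22), (2, 25), (2, 30), (5, 0), (5, 2), (5, 5), (5, 7), (5, 8), (5, 10), (5, 13), (5, 15), (5, 16), (5, 18), (5, 21), (5, 23), (5, 24), (5, 26), (5, 29), (5, 31), (10, 0), (10, 2), (10, 5), (10, 7), (10, 8), (10, 10), (10, 13), (10, 15), (10, 16), (10, 18), (10, 21), (10, 23), (10, 24), (10, 26), (10, 29), (10, 31), (13, 1), (13, 6), (13, 9), (13, 14), (13, 17), (13, 22), (13, 25), (13, 30)]
Holes: [(2, 1), (2, 6), (2, 9), (2, 14), (2, 17), (2, 22), (2, 25), (2, 30), (5, 0), (5, 2), (5, 5), (5, 7), (5, 8), (5, 10), (5, 13), (5, 15), (5, 16), (5, 18), (5, 21), (5, 23), (5, 24), (5, 26), (5, 29), (5, 31), (10, 0), (10, 2), (10, 5), (10, 7), (10, 8), (10, 10), (10, 13), (10, 15), (10, 16), (10, 18), (10, 21), (10, 23), (10, 24), (10, 26), (10, 29), (10, 31), (13, 1), (13, 6), (13, 9), (13, 14), (13, 17), (13, 22), (13, 25), (13, 30)]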